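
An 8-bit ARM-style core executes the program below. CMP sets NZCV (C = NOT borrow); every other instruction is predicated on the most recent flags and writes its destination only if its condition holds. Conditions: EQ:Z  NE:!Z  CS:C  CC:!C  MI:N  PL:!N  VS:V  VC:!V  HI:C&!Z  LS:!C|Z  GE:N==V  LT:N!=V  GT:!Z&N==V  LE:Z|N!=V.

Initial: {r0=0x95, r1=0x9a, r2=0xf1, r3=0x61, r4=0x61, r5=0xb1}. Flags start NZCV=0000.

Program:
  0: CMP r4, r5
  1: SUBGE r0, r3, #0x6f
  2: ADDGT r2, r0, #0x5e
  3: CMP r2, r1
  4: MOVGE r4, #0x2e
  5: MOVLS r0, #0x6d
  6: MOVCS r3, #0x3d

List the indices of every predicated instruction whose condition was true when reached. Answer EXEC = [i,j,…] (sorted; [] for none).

0: ✓ CMP  NZCV=1001
1: ✓ SUBGE  r0←0xf2
2: ✓ ADDGT  r2←0x50
3: ✓ CMP  NZCV=1001
4: ✓ MOVGE  r4←0x2e
5: ✓ MOVLS  r0←0x6d
6: · MOVCS

EXEC = [1,2,4,5]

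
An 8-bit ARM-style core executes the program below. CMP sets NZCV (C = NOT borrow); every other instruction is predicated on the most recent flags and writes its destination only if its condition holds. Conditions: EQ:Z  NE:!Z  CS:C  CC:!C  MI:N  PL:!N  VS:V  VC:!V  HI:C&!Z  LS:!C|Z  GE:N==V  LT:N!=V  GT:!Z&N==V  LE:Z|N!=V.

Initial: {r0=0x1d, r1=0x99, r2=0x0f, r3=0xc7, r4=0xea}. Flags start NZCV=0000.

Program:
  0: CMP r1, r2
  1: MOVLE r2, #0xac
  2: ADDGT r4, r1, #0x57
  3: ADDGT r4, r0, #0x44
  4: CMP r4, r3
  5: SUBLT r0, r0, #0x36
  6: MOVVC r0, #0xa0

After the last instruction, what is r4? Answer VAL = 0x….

0: ✓ CMP  NZCV=1010
1: ✓ MOVLE  r2←0xac
2: · ADDGT
3: · ADDGT
4: ✓ CMP  NZCV=0010
5: · SUBLT
6: ✓ MOVVC  r0←0xa0

VAL = 0xea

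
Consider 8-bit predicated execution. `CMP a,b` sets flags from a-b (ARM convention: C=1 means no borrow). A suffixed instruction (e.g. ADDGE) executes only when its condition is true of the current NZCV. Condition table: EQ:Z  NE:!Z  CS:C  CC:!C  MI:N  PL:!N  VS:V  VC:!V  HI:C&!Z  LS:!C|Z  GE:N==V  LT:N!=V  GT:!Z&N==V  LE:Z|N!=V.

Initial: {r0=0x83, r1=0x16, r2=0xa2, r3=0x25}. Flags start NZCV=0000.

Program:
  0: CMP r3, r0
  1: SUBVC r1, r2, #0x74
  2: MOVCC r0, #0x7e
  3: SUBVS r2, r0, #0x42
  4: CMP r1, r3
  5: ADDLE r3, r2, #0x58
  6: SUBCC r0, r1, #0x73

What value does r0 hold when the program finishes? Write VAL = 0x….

VAL = 0xa3

[0] flags=1001 → (cmp)
[1] flags=1001 VC?F → skip
[2] flags=1001 CC?T → r0=0x7e
[3] flags=1001 VS?T → r2=0x3c
[4] flags=1000 → (cmp)
[5] flags=1000 LE?T → r3=0x94
[6] flags=1000 CC?T → r0=0xa3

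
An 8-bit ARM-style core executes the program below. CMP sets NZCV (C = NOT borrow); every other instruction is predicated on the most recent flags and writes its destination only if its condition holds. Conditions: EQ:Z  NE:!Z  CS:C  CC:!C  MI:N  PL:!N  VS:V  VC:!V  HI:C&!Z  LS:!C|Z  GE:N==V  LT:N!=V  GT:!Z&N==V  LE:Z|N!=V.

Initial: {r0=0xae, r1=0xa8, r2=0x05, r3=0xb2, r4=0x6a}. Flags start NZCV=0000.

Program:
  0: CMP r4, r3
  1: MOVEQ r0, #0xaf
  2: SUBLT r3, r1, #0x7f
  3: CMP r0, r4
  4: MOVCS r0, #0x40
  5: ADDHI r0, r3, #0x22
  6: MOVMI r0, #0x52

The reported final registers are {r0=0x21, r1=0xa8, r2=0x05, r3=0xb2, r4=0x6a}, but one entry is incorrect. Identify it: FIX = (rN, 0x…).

FIX = (r0, 0xd4)

[0] flags=1001 → (cmp)
[1] flags=1001 EQ?F → skip
[2] flags=1001 LT?F → skip
[3] flags=0011 → (cmp)
[4] flags=0011 CS?T → r0=0x40
[5] flags=0011 HI?T → r0=0xd4
[6] flags=0011 MI?F → skip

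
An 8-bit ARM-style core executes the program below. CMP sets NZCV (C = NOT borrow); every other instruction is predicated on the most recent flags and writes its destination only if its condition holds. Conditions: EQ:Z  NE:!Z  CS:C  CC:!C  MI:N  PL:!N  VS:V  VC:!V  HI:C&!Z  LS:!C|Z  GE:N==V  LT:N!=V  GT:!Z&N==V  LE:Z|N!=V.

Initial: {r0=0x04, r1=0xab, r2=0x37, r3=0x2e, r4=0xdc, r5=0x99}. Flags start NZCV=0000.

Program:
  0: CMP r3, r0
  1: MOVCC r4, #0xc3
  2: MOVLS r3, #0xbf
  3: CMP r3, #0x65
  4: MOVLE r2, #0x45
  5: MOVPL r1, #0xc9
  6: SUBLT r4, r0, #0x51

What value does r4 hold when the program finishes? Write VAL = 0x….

VAL = 0xb3

0: ✓ CMP  NZCV=0010
1: · MOVCC
2: · MOVLS
3: ✓ CMP  NZCV=1000
4: ✓ MOVLE  r2←0x45
5: · MOVPL
6: ✓ SUBLT  r4←0xb3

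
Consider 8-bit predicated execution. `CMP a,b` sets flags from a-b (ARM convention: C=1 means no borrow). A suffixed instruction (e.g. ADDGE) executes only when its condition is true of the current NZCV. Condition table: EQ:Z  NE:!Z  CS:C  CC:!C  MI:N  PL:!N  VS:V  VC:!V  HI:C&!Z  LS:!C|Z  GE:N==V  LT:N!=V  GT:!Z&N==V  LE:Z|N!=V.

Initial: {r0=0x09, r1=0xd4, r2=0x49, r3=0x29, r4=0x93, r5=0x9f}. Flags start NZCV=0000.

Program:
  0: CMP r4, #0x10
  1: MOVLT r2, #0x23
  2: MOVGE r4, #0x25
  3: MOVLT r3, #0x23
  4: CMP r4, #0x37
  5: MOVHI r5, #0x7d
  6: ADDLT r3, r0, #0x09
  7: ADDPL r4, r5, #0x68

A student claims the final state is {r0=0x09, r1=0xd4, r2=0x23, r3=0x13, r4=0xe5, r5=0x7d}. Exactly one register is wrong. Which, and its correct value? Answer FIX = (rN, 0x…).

FIX = (r3, 0x12)

[0] flags=1010 → (cmp)
[1] flags=1010 LT?T → r2=0x23
[2] flags=1010 GE?F → skip
[3] flags=1010 LT?T → r3=0x23
[4] flags=0011 → (cmp)
[5] flags=0011 HI?T → r5=0x7d
[6] flags=0011 LT?T → r3=0x12
[7] flags=0011 PL?T → r4=0xe5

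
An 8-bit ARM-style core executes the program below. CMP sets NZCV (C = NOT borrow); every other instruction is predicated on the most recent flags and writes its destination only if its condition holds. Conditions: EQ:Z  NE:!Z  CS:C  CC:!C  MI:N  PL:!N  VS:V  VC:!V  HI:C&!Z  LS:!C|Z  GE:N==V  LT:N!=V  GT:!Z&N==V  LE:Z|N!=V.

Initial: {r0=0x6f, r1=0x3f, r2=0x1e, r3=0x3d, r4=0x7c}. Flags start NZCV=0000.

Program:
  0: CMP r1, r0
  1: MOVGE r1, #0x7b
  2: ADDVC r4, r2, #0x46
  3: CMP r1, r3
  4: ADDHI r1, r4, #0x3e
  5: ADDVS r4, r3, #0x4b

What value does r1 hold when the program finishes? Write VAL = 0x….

VAL = 0xa2

0: ✓ CMP  NZCV=1000
1: · MOVGE
2: ✓ ADDVC  r4←0x64
3: ✓ CMP  NZCV=0010
4: ✓ ADDHI  r1←0xa2
5: · ADDVS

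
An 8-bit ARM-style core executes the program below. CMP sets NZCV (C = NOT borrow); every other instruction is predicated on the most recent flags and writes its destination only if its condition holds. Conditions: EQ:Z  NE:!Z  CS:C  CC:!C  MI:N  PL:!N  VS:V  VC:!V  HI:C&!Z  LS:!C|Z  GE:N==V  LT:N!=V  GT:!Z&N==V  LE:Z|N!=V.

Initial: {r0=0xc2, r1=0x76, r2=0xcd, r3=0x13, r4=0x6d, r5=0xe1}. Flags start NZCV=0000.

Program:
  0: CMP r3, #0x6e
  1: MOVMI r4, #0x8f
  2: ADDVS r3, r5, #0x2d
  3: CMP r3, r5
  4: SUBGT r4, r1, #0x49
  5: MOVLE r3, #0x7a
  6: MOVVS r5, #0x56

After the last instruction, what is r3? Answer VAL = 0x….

0: ✓ CMP  NZCV=1000
1: ✓ MOVMI  r4←0x8f
2: · ADDVS
3: ✓ CMP  NZCV=0000
4: ✓ SUBGT  r4←0x2d
5: · MOVLE
6: · MOVVS

VAL = 0x13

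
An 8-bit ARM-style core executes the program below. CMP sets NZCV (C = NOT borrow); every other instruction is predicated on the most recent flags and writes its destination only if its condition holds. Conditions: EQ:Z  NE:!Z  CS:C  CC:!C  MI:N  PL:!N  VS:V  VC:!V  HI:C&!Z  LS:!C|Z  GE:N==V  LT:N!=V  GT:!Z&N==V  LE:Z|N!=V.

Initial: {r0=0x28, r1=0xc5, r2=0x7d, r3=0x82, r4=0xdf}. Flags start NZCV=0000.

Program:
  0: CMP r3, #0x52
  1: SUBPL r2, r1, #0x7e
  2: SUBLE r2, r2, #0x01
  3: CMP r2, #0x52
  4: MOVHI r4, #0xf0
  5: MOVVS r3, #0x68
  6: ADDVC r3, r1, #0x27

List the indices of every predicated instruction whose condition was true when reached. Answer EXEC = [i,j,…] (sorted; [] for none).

EXEC = [1,2,6]

[0] flags=0011 → (cmp)
[1] flags=0011 PL?T → r2=0x47
[2] flags=0011 LE?T → r2=0x46
[3] flags=1000 → (cmp)
[4] flags=1000 HI?F → skip
[5] flags=1000 VS?F → skip
[6] flags=1000 VC?T → r3=0xec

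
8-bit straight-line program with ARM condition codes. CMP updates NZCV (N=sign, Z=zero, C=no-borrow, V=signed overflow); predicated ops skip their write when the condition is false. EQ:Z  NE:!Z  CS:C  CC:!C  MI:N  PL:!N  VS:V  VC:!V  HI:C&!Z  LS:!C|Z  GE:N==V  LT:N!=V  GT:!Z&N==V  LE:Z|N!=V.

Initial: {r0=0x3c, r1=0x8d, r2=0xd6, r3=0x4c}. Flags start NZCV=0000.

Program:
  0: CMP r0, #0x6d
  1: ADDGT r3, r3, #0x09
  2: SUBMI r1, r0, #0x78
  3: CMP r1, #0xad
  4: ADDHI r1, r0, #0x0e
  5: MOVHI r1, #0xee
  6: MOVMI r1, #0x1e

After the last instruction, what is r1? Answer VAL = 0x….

VAL = 0xee

[0] flags=1000 → (cmp)
[1] flags=1000 GT?F → skip
[2] flags=1000 MI?T → r1=0xc4
[3] flags=0010 → (cmp)
[4] flags=0010 HI?T → r1=0x4a
[5] flags=0010 HI?T → r1=0xee
[6] flags=0010 MI?F → skip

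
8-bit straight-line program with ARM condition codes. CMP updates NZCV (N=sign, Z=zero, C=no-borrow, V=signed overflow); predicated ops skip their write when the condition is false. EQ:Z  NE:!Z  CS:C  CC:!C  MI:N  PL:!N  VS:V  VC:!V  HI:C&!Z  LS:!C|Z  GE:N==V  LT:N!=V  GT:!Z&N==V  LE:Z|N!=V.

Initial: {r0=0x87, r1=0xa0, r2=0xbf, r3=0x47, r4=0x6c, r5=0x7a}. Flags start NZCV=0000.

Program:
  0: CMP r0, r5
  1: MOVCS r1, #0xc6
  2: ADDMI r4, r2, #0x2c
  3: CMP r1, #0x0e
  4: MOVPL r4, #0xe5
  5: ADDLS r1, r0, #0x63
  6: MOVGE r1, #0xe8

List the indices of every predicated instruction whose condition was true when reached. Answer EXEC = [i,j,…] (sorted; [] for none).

0: ✓ CMP  NZCV=0011
1: ✓ MOVCS  r1←0xc6
2: · ADDMI
3: ✓ CMP  NZCV=1010
4: · MOVPL
5: · ADDLS
6: · MOVGE

EXEC = [1]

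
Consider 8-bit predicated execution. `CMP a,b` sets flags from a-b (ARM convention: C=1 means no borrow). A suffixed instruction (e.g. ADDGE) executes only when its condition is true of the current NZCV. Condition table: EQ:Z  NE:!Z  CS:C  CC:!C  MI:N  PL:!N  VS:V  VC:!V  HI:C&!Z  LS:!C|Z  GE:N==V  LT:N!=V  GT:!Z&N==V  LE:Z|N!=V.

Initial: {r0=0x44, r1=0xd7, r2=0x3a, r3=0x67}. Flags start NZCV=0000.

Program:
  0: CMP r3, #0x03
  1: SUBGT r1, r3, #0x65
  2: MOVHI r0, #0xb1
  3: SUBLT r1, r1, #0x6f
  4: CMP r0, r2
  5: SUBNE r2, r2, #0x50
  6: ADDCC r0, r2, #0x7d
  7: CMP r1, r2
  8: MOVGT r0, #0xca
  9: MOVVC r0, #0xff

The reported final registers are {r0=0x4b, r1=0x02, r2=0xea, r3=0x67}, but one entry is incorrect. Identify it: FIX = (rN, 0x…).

[0] flags=0010 → (cmp)
[1] flags=0010 GT?T → r1=0x02
[2] flags=0010 HI?T → r0=0xb1
[3] flags=0010 LT?F → skip
[4] flags=0011 → (cmp)
[5] flags=0011 NE?T → r2=0xea
[6] flags=0011 CC?F → skip
[7] flags=0000 → (cmp)
[8] flags=0000 GT?T → r0=0xca
[9] flags=0000 VC?T → r0=0xff

FIX = (r0, 0xff)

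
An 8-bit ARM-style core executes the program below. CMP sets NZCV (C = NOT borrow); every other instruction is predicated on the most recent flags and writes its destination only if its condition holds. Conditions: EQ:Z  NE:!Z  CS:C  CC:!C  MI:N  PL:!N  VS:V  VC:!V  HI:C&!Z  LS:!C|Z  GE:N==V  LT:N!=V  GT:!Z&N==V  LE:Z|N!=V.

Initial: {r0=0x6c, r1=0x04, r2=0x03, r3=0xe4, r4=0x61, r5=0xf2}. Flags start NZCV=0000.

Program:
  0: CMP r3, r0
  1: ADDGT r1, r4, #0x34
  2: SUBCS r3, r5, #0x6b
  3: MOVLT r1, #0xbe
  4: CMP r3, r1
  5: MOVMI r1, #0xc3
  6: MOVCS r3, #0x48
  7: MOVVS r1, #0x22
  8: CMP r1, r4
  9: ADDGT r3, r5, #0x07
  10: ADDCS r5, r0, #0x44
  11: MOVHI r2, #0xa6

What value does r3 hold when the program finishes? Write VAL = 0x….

VAL = 0x87

0: ✓ CMP  NZCV=0011
1: · ADDGT
2: ✓ SUBCS  r3←0x87
3: ✓ MOVLT  r1←0xbe
4: ✓ CMP  NZCV=1000
5: ✓ MOVMI  r1←0xc3
6: · MOVCS
7: · MOVVS
8: ✓ CMP  NZCV=0011
9: · ADDGT
10: ✓ ADDCS  r5←0xb0
11: ✓ MOVHI  r2←0xa6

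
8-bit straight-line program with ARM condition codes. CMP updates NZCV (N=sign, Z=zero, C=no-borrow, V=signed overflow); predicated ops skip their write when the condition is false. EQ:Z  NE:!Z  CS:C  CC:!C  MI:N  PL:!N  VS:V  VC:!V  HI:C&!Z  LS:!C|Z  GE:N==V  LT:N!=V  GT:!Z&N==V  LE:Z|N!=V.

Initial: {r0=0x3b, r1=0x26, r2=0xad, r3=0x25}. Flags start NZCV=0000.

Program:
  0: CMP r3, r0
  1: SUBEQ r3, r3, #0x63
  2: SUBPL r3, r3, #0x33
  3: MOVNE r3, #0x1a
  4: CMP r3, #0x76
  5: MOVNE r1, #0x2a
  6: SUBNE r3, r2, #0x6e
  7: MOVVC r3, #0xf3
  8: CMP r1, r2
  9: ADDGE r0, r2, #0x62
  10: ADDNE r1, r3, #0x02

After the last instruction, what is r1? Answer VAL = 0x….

[0] flags=1000 → (cmp)
[1] flags=1000 EQ?F → skip
[2] flags=1000 PL?F → skip
[3] flags=1000 NE?T → r3=0x1a
[4] flags=1000 → (cmp)
[5] flags=1000 NE?T → r1=0x2a
[6] flags=1000 NE?T → r3=0x3f
[7] flags=1000 VC?T → r3=0xf3
[8] flags=0000 → (cmp)
[9] flags=0000 GE?T → r0=0x0f
[10] flags=0000 NE?T → r1=0xf5

VAL = 0xf5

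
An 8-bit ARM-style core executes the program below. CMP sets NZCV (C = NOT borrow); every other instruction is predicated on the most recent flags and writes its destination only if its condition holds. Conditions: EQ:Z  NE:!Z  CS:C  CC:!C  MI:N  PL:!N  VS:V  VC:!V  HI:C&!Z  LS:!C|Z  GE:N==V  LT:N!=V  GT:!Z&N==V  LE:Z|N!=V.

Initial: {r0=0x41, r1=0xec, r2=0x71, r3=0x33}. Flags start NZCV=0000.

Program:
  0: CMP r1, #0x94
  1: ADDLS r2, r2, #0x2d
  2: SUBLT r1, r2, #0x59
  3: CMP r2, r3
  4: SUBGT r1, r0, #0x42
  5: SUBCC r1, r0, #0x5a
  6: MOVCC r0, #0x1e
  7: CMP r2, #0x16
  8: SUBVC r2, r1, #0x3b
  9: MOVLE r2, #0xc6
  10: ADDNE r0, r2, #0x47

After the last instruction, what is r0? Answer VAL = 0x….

VAL = 0x0b

[0] flags=0010 → (cmp)
[1] flags=0010 LS?F → skip
[2] flags=0010 LT?F → skip
[3] flags=0010 → (cmp)
[4] flags=0010 GT?T → r1=0xff
[5] flags=0010 CC?F → skip
[6] flags=0010 CC?F → skip
[7] flags=0010 → (cmp)
[8] flags=0010 VC?T → r2=0xc4
[9] flags=0010 LE?F → skip
[10] flags=0010 NE?T → r0=0x0b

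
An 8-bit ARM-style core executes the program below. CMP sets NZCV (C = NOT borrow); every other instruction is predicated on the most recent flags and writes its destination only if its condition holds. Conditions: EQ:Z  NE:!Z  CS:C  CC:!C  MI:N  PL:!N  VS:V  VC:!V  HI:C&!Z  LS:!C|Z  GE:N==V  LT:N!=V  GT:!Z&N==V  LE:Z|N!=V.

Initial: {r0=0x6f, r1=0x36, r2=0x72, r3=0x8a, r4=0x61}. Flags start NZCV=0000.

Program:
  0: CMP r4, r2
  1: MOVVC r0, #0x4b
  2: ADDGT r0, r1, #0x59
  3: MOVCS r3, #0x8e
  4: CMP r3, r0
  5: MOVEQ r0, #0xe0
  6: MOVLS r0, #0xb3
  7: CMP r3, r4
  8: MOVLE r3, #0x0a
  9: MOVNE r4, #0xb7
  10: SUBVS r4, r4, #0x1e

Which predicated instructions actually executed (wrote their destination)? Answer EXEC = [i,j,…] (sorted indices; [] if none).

EXEC = [1,8,9,10]

0: ✓ CMP  NZCV=1000
1: ✓ MOVVC  r0←0x4b
2: · ADDGT
3: · MOVCS
4: ✓ CMP  NZCV=0011
5: · MOVEQ
6: · MOVLS
7: ✓ CMP  NZCV=0011
8: ✓ MOVLE  r3←0x0a
9: ✓ MOVNE  r4←0xb7
10: ✓ SUBVS  r4←0x99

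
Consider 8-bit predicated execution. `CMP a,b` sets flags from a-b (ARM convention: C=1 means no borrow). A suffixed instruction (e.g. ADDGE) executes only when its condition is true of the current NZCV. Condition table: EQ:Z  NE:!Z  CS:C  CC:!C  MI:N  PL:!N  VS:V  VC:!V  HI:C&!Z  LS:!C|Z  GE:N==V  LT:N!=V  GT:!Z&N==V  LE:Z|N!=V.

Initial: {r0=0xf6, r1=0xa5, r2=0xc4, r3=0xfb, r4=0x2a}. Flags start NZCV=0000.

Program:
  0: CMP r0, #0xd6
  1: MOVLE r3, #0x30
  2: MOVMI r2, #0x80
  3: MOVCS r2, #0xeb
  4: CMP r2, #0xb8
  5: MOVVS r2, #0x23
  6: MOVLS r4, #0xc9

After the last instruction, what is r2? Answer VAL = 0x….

[0] flags=0010 → (cmp)
[1] flags=0010 LE?F → skip
[2] flags=0010 MI?F → skip
[3] flags=0010 CS?T → r2=0xeb
[4] flags=0010 → (cmp)
[5] flags=0010 VS?F → skip
[6] flags=0010 LS?F → skip

VAL = 0xeb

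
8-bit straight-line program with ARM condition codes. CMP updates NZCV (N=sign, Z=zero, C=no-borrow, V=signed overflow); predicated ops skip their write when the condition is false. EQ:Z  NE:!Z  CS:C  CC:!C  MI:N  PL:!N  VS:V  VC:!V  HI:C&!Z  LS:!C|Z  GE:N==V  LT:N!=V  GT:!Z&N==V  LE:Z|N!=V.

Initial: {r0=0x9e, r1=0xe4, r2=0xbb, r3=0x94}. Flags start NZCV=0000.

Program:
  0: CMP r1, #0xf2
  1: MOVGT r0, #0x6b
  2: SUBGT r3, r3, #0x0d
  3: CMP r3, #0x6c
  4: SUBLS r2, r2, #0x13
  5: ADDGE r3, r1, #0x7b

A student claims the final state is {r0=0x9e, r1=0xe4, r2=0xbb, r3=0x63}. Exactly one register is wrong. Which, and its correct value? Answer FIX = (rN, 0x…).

0: ✓ CMP  NZCV=1000
1: · MOVGT
2: · SUBGT
3: ✓ CMP  NZCV=0011
4: · SUBLS
5: · ADDGE

FIX = (r3, 0x94)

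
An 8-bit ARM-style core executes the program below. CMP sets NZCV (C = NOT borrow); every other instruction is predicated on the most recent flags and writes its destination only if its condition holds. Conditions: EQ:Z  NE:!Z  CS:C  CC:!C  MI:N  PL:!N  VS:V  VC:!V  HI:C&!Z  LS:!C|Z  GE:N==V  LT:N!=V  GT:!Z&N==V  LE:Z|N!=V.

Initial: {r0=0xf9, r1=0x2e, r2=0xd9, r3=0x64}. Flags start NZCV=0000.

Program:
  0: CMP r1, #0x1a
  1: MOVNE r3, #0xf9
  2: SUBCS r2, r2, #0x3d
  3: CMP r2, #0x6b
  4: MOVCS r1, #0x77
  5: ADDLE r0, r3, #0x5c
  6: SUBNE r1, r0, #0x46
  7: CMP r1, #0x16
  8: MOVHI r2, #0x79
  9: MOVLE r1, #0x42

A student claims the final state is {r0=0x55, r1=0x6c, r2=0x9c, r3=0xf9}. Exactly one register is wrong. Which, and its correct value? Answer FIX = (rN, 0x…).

FIX = (r1, 0x42)

[0] flags=0010 → (cmp)
[1] flags=0010 NE?T → r3=0xf9
[2] flags=0010 CS?T → r2=0x9c
[3] flags=0011 → (cmp)
[4] flags=0011 CS?T → r1=0x77
[5] flags=0011 LE?T → r0=0x55
[6] flags=0011 NE?T → r1=0x0f
[7] flags=1000 → (cmp)
[8] flags=1000 HI?F → skip
[9] flags=1000 LE?T → r1=0x42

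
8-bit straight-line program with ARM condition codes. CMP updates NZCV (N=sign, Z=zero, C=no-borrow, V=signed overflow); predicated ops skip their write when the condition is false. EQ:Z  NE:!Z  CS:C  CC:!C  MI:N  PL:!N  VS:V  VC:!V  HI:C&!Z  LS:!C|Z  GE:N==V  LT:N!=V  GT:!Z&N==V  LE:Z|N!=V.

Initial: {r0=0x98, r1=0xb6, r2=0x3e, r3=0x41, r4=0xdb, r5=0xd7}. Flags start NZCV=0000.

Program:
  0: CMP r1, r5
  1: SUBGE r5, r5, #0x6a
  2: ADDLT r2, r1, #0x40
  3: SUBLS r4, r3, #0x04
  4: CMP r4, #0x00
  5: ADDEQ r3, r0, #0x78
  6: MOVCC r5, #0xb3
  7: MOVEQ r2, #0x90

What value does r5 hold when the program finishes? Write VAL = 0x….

0: ✓ CMP  NZCV=1000
1: · SUBGE
2: ✓ ADDLT  r2←0xf6
3: ✓ SUBLS  r4←0x3d
4: ✓ CMP  NZCV=0010
5: · ADDEQ
6: · MOVCC
7: · MOVEQ

VAL = 0xd7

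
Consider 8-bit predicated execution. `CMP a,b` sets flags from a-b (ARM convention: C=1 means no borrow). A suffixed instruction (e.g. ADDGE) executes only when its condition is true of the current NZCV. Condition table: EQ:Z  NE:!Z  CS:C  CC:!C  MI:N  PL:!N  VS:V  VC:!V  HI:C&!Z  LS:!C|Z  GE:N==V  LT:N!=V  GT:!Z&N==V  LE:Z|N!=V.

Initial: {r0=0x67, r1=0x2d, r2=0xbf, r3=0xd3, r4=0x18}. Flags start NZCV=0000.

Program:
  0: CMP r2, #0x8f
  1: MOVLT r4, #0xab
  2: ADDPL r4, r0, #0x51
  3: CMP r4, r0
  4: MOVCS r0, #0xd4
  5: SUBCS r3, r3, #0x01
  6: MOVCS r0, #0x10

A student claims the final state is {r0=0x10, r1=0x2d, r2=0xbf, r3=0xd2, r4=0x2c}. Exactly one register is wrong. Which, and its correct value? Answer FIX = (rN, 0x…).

FIX = (r4, 0xb8)

[0] flags=0010 → (cmp)
[1] flags=0010 LT?F → skip
[2] flags=0010 PL?T → r4=0xb8
[3] flags=0011 → (cmp)
[4] flags=0011 CS?T → r0=0xd4
[5] flags=0011 CS?T → r3=0xd2
[6] flags=0011 CS?T → r0=0x10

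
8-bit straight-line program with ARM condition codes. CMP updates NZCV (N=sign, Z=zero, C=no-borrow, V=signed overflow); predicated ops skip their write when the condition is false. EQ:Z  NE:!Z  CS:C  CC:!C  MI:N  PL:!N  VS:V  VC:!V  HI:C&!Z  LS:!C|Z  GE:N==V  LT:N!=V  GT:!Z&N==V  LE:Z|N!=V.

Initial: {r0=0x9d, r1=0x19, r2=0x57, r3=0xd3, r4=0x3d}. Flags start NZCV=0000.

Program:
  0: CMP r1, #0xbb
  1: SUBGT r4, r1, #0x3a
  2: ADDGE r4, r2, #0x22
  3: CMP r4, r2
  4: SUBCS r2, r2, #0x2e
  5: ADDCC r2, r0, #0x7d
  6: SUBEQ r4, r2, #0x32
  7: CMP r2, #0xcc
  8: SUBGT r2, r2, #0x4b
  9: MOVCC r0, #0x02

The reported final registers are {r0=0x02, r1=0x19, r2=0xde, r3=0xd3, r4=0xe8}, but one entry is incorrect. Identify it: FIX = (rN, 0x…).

FIX = (r4, 0x79)

0: ✓ CMP  NZCV=0000
1: ✓ SUBGT  r4←0xdf
2: ✓ ADDGE  r4←0x79
3: ✓ CMP  NZCV=0010
4: ✓ SUBCS  r2←0x29
5: · ADDCC
6: · SUBEQ
7: ✓ CMP  NZCV=0000
8: ✓ SUBGT  r2←0xde
9: ✓ MOVCC  r0←0x02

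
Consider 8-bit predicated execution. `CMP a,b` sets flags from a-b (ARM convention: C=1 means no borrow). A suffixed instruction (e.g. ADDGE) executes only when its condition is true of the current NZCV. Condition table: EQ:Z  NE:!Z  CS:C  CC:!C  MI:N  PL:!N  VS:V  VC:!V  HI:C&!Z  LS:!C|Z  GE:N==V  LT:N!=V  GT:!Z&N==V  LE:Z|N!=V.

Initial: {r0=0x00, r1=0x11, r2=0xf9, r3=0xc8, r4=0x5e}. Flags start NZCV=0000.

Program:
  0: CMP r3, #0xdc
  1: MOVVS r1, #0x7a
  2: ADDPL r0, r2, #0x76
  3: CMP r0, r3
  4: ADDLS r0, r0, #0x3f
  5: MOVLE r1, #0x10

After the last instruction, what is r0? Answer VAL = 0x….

VAL = 0x3f

0: ✓ CMP  NZCV=1000
1: · MOVVS
2: · ADDPL
3: ✓ CMP  NZCV=0000
4: ✓ ADDLS  r0←0x3f
5: · MOVLE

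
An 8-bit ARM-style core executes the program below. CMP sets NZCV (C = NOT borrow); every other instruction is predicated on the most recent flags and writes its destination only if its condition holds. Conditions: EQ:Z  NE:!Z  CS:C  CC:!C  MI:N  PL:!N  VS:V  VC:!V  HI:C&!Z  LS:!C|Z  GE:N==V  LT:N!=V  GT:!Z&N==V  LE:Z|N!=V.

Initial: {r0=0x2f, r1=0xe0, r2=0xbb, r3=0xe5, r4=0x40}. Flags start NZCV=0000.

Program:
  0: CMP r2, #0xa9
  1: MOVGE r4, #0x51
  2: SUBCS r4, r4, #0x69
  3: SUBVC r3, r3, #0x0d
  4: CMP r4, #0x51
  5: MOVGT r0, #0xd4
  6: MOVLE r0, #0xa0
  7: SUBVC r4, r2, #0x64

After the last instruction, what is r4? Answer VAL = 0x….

VAL = 0x57

[0] flags=0010 → (cmp)
[1] flags=0010 GE?T → r4=0x51
[2] flags=0010 CS?T → r4=0xe8
[3] flags=0010 VC?T → r3=0xd8
[4] flags=1010 → (cmp)
[5] flags=1010 GT?F → skip
[6] flags=1010 LE?T → r0=0xa0
[7] flags=1010 VC?T → r4=0x57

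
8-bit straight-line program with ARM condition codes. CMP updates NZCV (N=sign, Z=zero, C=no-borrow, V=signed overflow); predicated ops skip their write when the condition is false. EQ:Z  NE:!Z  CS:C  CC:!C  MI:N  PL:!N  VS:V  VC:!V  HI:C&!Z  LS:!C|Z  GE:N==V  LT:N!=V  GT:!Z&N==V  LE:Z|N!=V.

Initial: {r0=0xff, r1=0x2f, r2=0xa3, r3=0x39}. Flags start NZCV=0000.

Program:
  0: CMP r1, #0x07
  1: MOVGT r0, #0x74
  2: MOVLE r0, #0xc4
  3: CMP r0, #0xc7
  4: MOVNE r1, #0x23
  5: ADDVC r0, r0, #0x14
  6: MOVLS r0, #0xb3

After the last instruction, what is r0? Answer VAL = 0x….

[0] flags=0010 → (cmp)
[1] flags=0010 GT?T → r0=0x74
[2] flags=0010 LE?F → skip
[3] flags=1001 → (cmp)
[4] flags=1001 NE?T → r1=0x23
[5] flags=1001 VC?F → skip
[6] flags=1001 LS?T → r0=0xb3

VAL = 0xb3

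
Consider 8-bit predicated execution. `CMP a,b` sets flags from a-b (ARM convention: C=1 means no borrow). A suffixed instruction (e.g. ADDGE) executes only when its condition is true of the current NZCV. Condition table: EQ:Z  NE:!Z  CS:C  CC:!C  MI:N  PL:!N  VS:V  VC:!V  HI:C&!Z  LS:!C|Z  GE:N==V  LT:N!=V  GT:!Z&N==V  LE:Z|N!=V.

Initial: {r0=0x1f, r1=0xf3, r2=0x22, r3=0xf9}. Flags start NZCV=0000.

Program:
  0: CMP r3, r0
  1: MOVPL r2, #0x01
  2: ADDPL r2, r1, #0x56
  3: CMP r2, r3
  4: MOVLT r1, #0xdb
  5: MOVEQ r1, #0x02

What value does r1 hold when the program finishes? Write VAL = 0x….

VAL = 0xf3

0: ✓ CMP  NZCV=1010
1: · MOVPL
2: · ADDPL
3: ✓ CMP  NZCV=0000
4: · MOVLT
5: · MOVEQ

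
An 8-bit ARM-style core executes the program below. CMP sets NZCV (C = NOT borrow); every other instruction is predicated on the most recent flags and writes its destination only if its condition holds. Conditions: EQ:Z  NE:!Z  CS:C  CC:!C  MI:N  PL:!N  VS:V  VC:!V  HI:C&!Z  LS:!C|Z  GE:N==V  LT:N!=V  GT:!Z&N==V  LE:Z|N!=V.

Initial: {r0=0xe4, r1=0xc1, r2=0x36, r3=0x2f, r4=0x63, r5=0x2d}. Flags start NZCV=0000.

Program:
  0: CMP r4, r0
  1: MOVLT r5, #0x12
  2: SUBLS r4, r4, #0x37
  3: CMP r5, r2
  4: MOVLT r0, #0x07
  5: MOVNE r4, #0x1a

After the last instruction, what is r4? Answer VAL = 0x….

VAL = 0x1a

0: ✓ CMP  NZCV=0000
1: · MOVLT
2: ✓ SUBLS  r4←0x2c
3: ✓ CMP  NZCV=1000
4: ✓ MOVLT  r0←0x07
5: ✓ MOVNE  r4←0x1a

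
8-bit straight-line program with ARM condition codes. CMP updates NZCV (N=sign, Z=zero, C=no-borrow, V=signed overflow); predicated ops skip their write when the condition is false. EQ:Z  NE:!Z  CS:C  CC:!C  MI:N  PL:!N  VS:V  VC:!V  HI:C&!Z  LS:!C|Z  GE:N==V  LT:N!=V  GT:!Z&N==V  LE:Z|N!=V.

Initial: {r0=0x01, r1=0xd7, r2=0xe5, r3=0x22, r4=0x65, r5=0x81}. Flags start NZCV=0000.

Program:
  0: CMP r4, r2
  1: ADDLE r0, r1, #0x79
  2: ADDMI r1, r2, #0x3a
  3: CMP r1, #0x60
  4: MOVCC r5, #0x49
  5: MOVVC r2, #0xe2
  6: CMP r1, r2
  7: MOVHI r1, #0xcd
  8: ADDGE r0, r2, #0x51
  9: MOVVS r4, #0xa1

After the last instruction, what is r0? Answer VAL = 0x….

0: ✓ CMP  NZCV=1001
1: · ADDLE
2: ✓ ADDMI  r1←0x1f
3: ✓ CMP  NZCV=1000
4: ✓ MOVCC  r5←0x49
5: ✓ MOVVC  r2←0xe2
6: ✓ CMP  NZCV=0000
7: · MOVHI
8: ✓ ADDGE  r0←0x33
9: · MOVVS

VAL = 0x33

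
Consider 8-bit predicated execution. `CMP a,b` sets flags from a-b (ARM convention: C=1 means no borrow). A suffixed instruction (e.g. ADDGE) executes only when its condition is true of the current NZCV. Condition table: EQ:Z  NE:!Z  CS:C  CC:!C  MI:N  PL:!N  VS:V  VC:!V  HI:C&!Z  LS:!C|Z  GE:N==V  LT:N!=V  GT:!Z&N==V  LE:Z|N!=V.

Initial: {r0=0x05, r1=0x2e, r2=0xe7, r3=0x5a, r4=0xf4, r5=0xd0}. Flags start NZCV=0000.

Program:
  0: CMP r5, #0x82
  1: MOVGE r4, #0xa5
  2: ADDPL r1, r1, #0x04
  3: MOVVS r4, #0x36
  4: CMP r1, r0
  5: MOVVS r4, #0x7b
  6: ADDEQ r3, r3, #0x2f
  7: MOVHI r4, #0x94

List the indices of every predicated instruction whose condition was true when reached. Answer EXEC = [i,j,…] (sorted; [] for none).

[0] flags=0010 → (cmp)
[1] flags=0010 GE?T → r4=0xa5
[2] flags=0010 PL?T → r1=0x32
[3] flags=0010 VS?F → skip
[4] flags=0010 → (cmp)
[5] flags=0010 VS?F → skip
[6] flags=0010 EQ?F → skip
[7] flags=0010 HI?T → r4=0x94

EXEC = [1,2,7]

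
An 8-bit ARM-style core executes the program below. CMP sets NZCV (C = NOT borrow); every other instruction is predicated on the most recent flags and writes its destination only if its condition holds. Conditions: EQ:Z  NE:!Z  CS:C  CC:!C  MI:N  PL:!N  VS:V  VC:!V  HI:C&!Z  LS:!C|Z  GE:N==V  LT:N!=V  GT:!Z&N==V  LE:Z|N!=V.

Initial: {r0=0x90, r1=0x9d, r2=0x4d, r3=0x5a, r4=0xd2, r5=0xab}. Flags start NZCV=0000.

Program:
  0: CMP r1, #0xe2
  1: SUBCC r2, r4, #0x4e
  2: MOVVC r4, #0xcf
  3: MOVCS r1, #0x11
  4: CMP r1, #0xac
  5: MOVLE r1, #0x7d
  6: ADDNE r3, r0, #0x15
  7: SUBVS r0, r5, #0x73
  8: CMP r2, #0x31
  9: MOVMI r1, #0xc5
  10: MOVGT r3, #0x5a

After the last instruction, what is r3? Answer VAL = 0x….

VAL = 0xa5

0: ✓ CMP  NZCV=1000
1: ✓ SUBCC  r2←0x84
2: ✓ MOVVC  r4←0xcf
3: · MOVCS
4: ✓ CMP  NZCV=1000
5: ✓ MOVLE  r1←0x7d
6: ✓ ADDNE  r3←0xa5
7: · SUBVS
8: ✓ CMP  NZCV=0011
9: · MOVMI
10: · MOVGT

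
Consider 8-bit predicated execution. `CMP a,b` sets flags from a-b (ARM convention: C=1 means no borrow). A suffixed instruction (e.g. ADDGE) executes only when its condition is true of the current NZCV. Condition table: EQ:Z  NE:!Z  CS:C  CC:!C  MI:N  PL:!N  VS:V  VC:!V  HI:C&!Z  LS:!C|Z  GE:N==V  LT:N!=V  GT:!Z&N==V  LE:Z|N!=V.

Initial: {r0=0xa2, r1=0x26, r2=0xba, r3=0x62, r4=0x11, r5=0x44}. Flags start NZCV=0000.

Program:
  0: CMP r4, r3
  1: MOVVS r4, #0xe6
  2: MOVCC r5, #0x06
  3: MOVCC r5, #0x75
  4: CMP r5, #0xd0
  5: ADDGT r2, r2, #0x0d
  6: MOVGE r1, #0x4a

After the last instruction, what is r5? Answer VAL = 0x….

0: ✓ CMP  NZCV=1000
1: · MOVVS
2: ✓ MOVCC  r5←0x06
3: ✓ MOVCC  r5←0x75
4: ✓ CMP  NZCV=1001
5: ✓ ADDGT  r2←0xc7
6: ✓ MOVGE  r1←0x4a

VAL = 0x75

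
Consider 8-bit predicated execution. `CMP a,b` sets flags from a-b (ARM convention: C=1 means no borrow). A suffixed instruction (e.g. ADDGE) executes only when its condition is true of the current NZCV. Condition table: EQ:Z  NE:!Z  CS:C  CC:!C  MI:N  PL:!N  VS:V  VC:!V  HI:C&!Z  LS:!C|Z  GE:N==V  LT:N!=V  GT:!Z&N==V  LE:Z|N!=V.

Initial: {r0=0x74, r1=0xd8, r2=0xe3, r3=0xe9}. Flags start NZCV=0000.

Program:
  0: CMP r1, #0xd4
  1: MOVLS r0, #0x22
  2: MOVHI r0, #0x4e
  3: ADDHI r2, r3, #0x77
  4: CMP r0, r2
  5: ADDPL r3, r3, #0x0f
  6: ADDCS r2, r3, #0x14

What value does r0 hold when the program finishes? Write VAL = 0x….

VAL = 0x4e

[0] flags=0010 → (cmp)
[1] flags=0010 LS?F → skip
[2] flags=0010 HI?T → r0=0x4e
[3] flags=0010 HI?T → r2=0x60
[4] flags=1000 → (cmp)
[5] flags=1000 PL?F → skip
[6] flags=1000 CS?F → skip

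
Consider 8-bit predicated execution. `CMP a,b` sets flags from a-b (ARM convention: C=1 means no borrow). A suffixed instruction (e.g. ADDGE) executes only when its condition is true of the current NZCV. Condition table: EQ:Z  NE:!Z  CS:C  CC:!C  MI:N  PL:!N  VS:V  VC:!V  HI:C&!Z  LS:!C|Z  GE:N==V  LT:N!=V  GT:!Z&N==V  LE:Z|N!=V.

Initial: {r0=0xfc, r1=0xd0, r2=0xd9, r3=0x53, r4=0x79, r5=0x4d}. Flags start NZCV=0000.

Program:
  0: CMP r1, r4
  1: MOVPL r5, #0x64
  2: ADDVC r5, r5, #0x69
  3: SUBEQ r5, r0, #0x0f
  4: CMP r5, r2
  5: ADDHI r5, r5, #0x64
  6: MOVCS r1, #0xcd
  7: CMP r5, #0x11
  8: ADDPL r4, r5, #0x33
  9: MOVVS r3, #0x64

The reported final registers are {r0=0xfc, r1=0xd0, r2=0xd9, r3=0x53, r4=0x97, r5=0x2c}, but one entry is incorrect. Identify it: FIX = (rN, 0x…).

FIX = (r5, 0x64)

0: ✓ CMP  NZCV=0011
1: ✓ MOVPL  r5←0x64
2: · ADDVC
3: · SUBEQ
4: ✓ CMP  NZCV=1001
5: · ADDHI
6: · MOVCS
7: ✓ CMP  NZCV=0010
8: ✓ ADDPL  r4←0x97
9: · MOVVS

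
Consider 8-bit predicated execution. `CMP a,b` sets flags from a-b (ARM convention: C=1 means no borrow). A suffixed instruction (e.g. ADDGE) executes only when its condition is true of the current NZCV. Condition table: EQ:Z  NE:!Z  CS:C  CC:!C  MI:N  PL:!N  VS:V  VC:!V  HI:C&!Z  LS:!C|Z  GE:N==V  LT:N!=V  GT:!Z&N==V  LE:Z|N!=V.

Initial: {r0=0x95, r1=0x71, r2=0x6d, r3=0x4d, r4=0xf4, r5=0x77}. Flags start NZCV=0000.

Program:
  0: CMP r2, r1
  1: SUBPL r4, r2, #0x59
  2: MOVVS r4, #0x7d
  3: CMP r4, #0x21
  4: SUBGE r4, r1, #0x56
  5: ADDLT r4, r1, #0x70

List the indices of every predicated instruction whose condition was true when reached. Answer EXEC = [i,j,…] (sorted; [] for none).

[0] flags=1000 → (cmp)
[1] flags=1000 PL?F → skip
[2] flags=1000 VS?F → skip
[3] flags=1010 → (cmp)
[4] flags=1010 GE?F → skip
[5] flags=1010 LT?T → r4=0xe1

EXEC = [5]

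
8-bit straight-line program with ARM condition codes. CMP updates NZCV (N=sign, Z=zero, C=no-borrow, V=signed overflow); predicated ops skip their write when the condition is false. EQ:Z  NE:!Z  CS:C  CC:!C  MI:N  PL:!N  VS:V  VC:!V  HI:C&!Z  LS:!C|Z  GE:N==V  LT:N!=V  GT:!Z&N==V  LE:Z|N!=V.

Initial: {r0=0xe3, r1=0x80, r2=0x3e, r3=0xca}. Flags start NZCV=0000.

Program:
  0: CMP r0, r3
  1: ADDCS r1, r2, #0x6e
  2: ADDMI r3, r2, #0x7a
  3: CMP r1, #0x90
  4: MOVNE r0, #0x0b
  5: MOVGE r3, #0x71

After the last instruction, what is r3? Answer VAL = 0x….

VAL = 0x71

[0] flags=0010 → (cmp)
[1] flags=0010 CS?T → r1=0xac
[2] flags=0010 MI?F → skip
[3] flags=0010 → (cmp)
[4] flags=0010 NE?T → r0=0x0b
[5] flags=0010 GE?T → r3=0x71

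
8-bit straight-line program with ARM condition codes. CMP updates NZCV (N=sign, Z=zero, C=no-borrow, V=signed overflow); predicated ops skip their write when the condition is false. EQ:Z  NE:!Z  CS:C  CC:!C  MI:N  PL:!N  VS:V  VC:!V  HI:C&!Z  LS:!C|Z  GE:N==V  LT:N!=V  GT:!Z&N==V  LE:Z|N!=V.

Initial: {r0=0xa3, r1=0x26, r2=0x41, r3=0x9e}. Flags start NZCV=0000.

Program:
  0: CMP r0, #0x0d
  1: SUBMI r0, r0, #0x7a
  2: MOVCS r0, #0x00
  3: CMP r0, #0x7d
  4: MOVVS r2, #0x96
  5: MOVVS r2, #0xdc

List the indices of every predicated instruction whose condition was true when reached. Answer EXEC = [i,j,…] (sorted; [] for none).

0: ✓ CMP  NZCV=1010
1: ✓ SUBMI  r0←0x29
2: ✓ MOVCS  r0←0x00
3: ✓ CMP  NZCV=1000
4: · MOVVS
5: · MOVVS

EXEC = [1,2]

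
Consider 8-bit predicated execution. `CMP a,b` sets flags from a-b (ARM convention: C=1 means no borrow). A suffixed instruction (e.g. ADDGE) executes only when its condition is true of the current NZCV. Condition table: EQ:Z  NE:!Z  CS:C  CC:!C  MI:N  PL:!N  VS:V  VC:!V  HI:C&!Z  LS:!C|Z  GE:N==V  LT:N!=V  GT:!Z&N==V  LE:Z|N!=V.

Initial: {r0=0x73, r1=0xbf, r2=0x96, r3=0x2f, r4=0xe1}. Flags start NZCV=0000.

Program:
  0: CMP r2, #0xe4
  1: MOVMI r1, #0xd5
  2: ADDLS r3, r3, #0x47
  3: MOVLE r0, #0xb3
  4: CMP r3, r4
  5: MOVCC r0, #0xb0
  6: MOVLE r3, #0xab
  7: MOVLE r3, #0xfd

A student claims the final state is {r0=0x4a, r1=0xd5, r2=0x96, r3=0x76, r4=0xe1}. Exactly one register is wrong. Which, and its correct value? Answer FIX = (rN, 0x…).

FIX = (r0, 0xb0)

[0] flags=1000 → (cmp)
[1] flags=1000 MI?T → r1=0xd5
[2] flags=1000 LS?T → r3=0x76
[3] flags=1000 LE?T → r0=0xb3
[4] flags=1001 → (cmp)
[5] flags=1001 CC?T → r0=0xb0
[6] flags=1001 LE?F → skip
[7] flags=1001 LE?F → skip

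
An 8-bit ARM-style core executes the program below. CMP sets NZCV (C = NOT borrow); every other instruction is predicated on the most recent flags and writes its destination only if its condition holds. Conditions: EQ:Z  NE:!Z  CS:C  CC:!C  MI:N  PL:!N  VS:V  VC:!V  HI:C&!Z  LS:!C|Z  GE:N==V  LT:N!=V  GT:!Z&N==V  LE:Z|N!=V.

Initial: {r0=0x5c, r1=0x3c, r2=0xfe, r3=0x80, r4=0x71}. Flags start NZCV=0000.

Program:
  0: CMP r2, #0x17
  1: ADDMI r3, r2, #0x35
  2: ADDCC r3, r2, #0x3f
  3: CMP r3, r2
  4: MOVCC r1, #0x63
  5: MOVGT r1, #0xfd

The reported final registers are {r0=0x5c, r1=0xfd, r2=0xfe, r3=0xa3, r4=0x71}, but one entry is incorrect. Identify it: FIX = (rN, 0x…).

FIX = (r3, 0x33)

0: ✓ CMP  NZCV=1010
1: ✓ ADDMI  r3←0x33
2: · ADDCC
3: ✓ CMP  NZCV=0000
4: ✓ MOVCC  r1←0x63
5: ✓ MOVGT  r1←0xfd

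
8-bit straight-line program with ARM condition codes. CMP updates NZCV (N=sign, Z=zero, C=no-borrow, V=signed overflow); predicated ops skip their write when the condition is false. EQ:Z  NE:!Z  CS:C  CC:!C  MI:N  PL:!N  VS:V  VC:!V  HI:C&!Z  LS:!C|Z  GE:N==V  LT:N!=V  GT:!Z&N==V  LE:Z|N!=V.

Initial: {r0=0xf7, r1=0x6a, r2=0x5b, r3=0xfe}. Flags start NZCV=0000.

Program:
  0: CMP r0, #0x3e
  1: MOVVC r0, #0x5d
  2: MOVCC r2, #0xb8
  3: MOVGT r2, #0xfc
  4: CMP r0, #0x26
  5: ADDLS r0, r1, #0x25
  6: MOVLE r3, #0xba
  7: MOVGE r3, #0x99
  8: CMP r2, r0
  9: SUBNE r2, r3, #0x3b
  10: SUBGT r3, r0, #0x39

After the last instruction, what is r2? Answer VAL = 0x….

VAL = 0x5e

0: ✓ CMP  NZCV=1010
1: ✓ MOVVC  r0←0x5d
2: · MOVCC
3: · MOVGT
4: ✓ CMP  NZCV=0010
5: · ADDLS
6: · MOVLE
7: ✓ MOVGE  r3←0x99
8: ✓ CMP  NZCV=1000
9: ✓ SUBNE  r2←0x5e
10: · SUBGT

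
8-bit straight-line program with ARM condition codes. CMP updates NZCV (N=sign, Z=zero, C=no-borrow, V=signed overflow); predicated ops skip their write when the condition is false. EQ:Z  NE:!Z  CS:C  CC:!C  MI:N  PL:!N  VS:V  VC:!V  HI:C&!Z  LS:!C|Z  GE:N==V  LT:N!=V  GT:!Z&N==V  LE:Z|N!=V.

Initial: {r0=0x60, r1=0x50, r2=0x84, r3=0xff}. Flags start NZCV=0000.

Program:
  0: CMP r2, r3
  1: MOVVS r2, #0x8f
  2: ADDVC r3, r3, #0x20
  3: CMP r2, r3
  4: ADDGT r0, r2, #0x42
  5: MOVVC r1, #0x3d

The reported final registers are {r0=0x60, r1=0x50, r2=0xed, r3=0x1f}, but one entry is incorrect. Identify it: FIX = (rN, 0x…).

FIX = (r2, 0x84)

0: ✓ CMP  NZCV=1000
1: · MOVVS
2: ✓ ADDVC  r3←0x1f
3: ✓ CMP  NZCV=0011
4: · ADDGT
5: · MOVVC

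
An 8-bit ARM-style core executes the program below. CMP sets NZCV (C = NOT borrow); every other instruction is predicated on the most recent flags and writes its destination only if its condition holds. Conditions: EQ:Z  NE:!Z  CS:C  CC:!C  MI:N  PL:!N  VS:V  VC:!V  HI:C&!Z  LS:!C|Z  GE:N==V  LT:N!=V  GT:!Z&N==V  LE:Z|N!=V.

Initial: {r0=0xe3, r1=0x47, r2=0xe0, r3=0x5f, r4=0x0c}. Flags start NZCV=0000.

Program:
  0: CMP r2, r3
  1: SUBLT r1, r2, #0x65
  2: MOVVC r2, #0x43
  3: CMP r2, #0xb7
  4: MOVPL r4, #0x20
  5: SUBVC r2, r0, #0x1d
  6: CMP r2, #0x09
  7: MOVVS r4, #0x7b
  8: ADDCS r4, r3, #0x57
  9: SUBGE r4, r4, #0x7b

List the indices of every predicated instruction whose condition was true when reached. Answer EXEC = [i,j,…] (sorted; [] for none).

EXEC = [1,2,8,9]

0: ✓ CMP  NZCV=1010
1: ✓ SUBLT  r1←0x7b
2: ✓ MOVVC  r2←0x43
3: ✓ CMP  NZCV=1001
4: · MOVPL
5: · SUBVC
6: ✓ CMP  NZCV=0010
7: · MOVVS
8: ✓ ADDCS  r4←0xb6
9: ✓ SUBGE  r4←0x3b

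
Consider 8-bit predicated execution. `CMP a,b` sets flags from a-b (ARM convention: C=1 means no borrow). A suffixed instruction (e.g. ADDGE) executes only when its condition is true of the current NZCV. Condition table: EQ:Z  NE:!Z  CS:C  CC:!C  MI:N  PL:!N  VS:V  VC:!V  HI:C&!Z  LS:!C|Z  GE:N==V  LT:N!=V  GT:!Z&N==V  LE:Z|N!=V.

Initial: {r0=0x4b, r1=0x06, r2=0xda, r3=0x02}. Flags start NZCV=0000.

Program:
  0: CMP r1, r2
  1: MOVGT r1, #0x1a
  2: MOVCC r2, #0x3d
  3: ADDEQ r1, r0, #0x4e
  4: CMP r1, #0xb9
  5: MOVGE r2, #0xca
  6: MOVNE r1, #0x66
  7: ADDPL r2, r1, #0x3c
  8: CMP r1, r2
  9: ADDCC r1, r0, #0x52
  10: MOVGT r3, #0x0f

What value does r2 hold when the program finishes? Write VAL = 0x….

VAL = 0xa2

[0] flags=0000 → (cmp)
[1] flags=0000 GT?T → r1=0x1a
[2] flags=0000 CC?T → r2=0x3d
[3] flags=0000 EQ?F → skip
[4] flags=0000 → (cmp)
[5] flags=0000 GE?T → r2=0xca
[6] flags=0000 NE?T → r1=0x66
[7] flags=0000 PL?T → r2=0xa2
[8] flags=1001 → (cmp)
[9] flags=1001 CC?T → r1=0x9d
[10] flags=1001 GT?T → r3=0x0f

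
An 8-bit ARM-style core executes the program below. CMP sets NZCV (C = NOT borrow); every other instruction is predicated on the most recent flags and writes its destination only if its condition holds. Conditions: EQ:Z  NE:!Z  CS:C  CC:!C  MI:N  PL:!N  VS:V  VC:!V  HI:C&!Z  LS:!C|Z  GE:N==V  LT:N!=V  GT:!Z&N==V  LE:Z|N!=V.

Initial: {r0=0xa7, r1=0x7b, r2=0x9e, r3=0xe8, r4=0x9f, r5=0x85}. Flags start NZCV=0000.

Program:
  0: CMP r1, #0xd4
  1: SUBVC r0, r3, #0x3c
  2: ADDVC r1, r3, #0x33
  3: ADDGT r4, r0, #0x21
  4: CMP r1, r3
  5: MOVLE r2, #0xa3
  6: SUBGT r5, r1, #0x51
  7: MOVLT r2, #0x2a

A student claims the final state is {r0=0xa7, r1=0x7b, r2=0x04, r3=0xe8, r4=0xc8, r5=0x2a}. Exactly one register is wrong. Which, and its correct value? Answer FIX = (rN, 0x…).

FIX = (r2, 0x9e)

[0] flags=1001 → (cmp)
[1] flags=1001 VC?F → skip
[2] flags=1001 VC?F → skip
[3] flags=1001 GT?T → r4=0xc8
[4] flags=1001 → (cmp)
[5] flags=1001 LE?F → skip
[6] flags=1001 GT?T → r5=0x2a
[7] flags=1001 LT?F → skip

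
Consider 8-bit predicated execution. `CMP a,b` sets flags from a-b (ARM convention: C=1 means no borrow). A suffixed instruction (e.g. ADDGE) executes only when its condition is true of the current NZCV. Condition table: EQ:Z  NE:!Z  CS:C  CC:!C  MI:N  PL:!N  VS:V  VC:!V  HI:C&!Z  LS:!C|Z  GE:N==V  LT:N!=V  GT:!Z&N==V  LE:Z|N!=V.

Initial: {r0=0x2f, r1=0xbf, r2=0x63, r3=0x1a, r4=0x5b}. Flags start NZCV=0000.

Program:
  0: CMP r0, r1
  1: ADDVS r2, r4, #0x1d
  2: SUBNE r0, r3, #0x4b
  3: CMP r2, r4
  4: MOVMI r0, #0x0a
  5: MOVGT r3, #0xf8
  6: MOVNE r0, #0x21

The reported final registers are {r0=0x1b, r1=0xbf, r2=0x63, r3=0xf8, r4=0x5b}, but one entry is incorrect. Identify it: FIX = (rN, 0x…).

FIX = (r0, 0x21)

0: ✓ CMP  NZCV=0000
1: · ADDVS
2: ✓ SUBNE  r0←0xcf
3: ✓ CMP  NZCV=0010
4: · MOVMI
5: ✓ MOVGT  r3←0xf8
6: ✓ MOVNE  r0←0x21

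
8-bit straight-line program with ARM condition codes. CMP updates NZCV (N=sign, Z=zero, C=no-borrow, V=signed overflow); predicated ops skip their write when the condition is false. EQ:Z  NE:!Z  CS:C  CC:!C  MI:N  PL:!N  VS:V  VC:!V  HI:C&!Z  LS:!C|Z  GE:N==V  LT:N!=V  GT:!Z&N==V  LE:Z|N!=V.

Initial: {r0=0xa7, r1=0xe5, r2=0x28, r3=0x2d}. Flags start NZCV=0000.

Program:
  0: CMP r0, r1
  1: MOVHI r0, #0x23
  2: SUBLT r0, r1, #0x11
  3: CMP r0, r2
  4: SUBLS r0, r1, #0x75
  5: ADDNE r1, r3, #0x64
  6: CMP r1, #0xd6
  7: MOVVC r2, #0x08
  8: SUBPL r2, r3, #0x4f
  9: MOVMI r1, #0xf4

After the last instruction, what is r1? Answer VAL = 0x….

VAL = 0xf4

[0] flags=1000 → (cmp)
[1] flags=1000 HI?F → skip
[2] flags=1000 LT?T → r0=0xd4
[3] flags=1010 → (cmp)
[4] flags=1010 LS?F → skip
[5] flags=1010 NE?T → r1=0x91
[6] flags=1000 → (cmp)
[7] flags=1000 VC?T → r2=0x08
[8] flags=1000 PL?F → skip
[9] flags=1000 MI?T → r1=0xf4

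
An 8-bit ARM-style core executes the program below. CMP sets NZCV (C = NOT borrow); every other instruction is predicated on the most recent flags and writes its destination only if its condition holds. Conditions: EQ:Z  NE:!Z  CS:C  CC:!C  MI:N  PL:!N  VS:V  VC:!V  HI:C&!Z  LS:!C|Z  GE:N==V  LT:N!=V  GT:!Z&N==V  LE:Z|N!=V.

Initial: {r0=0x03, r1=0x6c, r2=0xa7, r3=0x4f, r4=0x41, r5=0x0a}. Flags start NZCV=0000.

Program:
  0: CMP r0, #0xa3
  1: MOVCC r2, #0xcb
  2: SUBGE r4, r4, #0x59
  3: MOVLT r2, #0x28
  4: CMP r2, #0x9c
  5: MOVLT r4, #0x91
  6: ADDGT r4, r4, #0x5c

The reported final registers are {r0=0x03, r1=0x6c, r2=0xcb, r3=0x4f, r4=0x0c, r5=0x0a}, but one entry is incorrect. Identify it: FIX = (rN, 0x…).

[0] flags=0000 → (cmp)
[1] flags=0000 CC?T → r2=0xcb
[2] flags=0000 GE?T → r4=0xe8
[3] flags=0000 LT?F → skip
[4] flags=0010 → (cmp)
[5] flags=0010 LT?F → skip
[6] flags=0010 GT?T → r4=0x44

FIX = (r4, 0x44)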